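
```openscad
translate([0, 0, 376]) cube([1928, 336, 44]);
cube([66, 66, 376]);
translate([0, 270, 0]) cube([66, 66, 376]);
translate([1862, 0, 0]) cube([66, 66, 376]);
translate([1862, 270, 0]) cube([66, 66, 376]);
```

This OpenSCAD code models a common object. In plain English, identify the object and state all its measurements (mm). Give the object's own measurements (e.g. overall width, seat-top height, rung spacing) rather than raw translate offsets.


A long wooden bench with a 1928 mm (x) × 336 mm (y) seat, 44 mm thick, its top surface 420 mm above the floor. Four 66 mm square legs at the seat corners, flush with the edges, run from z = 0 to the seat underside.


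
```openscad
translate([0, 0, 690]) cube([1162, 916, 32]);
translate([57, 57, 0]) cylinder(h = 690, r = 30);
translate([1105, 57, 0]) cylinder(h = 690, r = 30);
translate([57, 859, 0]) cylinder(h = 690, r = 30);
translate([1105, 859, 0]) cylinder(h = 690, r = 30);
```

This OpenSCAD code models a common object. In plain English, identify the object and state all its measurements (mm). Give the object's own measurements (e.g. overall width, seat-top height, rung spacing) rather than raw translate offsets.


A table: top 1162 mm (x) × 916 mm (y), 32 mm thick, upper face at z = 722 mm, on four round legs of 60 mm diameter, each leg's bounding box inset 27 mm from the nearest pair of top edges from z = 0 to the bottom of the top.


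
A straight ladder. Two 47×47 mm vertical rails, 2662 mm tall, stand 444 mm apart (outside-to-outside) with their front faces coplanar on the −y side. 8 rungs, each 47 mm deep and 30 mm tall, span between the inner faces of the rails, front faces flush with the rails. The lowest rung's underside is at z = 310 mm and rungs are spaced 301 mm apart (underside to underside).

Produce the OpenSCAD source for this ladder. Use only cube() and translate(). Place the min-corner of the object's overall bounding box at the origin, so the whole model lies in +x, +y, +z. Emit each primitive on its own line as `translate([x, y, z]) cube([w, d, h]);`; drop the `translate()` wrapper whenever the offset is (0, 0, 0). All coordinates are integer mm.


// rung span = 444 - 2*47 = 350
// rung[k] z = 310 + k*301
cube([47, 47, 2662]);
translate([397, 0, 0]) cube([47, 47, 2662]);
translate([47, 0, 310]) cube([350, 47, 30]);
translate([47, 0, 611]) cube([350, 47, 30]);
translate([47, 0, 912]) cube([350, 47, 30]);
translate([47, 0, 1213]) cube([350, 47, 30]);
translate([47, 0, 1514]) cube([350, 47, 30]);
translate([47, 0, 1815]) cube([350, 47, 30]);
translate([47, 0, 2116]) cube([350, 47, 30]);
translate([47, 0, 2417]) cube([350, 47, 30]);


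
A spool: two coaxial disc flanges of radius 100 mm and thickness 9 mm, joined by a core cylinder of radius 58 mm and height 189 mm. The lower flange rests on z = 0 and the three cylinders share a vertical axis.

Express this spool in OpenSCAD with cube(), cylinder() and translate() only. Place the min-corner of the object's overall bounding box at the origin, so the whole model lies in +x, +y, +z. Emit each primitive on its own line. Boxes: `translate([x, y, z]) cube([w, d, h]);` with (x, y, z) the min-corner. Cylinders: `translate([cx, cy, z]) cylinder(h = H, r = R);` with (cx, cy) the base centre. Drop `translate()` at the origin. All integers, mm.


translate([100, 100, 0]) cylinder(h = 9, r = 100);
translate([100, 100, 9]) cylinder(h = 189, r = 58);
translate([100, 100, 198]) cylinder(h = 9, r = 100);


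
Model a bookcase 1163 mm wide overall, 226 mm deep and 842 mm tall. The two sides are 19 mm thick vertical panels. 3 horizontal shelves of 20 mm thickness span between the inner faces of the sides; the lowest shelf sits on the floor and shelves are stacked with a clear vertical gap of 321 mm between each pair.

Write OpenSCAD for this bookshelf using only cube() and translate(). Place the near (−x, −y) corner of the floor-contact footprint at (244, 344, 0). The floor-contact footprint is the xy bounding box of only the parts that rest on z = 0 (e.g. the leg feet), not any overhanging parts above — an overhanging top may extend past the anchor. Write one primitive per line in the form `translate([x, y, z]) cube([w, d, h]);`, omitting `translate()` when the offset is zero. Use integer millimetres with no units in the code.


translate([244, 344, 0]) cube([19, 226, 842]);
translate([1388, 344, 0]) cube([19, 226, 842]);
translate([263, 344, 0]) cube([1125, 226, 20]);
translate([263, 344, 341]) cube([1125, 226, 20]);
translate([263, 344, 682]) cube([1125, 226, 20]);


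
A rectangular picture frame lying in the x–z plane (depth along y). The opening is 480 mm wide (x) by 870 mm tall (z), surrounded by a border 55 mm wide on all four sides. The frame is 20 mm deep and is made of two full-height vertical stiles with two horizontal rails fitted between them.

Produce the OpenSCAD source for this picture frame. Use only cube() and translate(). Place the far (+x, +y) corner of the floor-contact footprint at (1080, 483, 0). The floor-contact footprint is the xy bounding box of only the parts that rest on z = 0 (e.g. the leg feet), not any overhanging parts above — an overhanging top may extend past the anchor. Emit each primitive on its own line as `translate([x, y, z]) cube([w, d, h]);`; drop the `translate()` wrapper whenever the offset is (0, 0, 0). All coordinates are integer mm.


translate([490, 463, 0]) cube([55, 20, 980]);
translate([1025, 463, 0]) cube([55, 20, 980]);
translate([545, 463, 0]) cube([480, 20, 55]);
translate([545, 463, 925]) cube([480, 20, 55]);


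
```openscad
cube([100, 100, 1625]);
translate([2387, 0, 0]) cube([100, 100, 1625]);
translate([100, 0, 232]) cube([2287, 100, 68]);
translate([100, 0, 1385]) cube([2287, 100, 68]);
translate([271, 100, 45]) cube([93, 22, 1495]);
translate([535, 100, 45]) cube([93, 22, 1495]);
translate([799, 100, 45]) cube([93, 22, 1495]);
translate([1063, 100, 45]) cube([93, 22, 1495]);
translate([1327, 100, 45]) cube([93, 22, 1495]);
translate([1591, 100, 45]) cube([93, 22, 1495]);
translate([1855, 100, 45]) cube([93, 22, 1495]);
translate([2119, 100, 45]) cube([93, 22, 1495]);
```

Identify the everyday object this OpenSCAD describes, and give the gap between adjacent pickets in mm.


A fence section. The picket gap is 171 mm.

Two posts, two rails, 8 pickets — a fence section. Span 2287 mm holds 8 pickets of 93 mm with 9 equal gaps: ⌊(2287 − 8·93) / 9⌋ = 171 mm.


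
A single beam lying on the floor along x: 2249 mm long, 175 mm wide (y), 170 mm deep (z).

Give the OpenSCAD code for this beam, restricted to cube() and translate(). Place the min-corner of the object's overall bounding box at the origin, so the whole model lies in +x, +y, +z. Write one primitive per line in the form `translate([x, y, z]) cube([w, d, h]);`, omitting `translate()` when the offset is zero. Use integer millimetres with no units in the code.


cube([2249, 175, 170]);


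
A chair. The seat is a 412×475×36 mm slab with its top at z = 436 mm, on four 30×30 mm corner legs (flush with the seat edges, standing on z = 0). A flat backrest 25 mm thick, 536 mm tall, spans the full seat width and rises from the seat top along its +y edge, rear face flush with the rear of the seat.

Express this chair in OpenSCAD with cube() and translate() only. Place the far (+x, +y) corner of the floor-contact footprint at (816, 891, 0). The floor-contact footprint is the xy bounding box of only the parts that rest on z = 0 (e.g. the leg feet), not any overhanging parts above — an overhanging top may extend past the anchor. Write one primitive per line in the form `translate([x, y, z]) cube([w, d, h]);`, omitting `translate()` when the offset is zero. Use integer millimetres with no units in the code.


// leg_h = 436 - 36 = 400
translate([404, 416, 400]) cube([412, 475, 36]);
translate([404, 416, 0]) cube([30, 30, 400]);
translate([786, 416, 0]) cube([30, 30, 400]);
translate([404, 861, 0]) cube([30, 30, 400]);
translate([786, 861, 0]) cube([30, 30, 400]);
translate([404, 866, 436]) cube([412, 25, 536]);


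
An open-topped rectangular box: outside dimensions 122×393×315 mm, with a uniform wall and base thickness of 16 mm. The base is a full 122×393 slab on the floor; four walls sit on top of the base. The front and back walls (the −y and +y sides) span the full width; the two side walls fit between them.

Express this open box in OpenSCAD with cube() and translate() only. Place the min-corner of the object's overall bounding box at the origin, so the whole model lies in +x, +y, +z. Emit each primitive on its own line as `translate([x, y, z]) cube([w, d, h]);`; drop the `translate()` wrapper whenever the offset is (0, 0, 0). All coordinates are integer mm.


cube([122, 393, 16]);
translate([0, 0, 16]) cube([122, 16, 299]);
translate([0, 377, 16]) cube([122, 16, 299]);
translate([0, 16, 16]) cube([16, 361, 299]);
translate([106, 16, 16]) cube([16, 361, 299]);


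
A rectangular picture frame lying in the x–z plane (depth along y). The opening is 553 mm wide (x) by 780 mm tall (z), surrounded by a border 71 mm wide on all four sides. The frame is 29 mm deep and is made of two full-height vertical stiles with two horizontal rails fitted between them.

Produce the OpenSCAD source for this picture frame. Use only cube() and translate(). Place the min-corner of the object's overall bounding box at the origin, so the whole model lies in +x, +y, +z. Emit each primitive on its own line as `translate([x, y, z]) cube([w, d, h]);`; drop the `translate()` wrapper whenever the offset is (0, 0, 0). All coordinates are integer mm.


cube([71, 29, 922]);
translate([624, 0, 0]) cube([71, 29, 922]);
translate([71, 0, 0]) cube([553, 29, 71]);
translate([71, 0, 851]) cube([553, 29, 71]);


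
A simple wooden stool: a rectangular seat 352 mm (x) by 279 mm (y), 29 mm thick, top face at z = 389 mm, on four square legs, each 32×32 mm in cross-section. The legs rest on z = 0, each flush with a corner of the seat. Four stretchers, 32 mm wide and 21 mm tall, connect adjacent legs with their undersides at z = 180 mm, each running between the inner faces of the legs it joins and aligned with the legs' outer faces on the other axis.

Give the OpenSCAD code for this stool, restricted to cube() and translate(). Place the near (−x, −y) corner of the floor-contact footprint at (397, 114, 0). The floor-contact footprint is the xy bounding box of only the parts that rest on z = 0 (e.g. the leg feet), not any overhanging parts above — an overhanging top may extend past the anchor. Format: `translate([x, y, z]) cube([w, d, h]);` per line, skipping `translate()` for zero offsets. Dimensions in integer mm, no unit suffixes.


translate([397, 114, 360]) cube([352, 279, 29]);
translate([397, 114, 0]) cube([32, 32, 360]);
translate([717, 114, 0]) cube([32, 32, 360]);
translate([397, 361, 0]) cube([32, 32, 360]);
translate([717, 361, 0]) cube([32, 32, 360]);
translate([429, 114, 180]) cube([288, 32, 21]);
translate([429, 361, 180]) cube([288, 32, 21]);
translate([397, 146, 180]) cube([32, 215, 21]);
translate([717, 146, 180]) cube([32, 215, 21]);


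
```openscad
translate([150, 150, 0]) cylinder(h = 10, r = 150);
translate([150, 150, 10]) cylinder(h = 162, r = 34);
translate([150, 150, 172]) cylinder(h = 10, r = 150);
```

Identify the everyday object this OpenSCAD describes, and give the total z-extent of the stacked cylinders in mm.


A spool. The overall height is 182 mm.

Three coaxial cylinders, large–small–large — a spool. Two 10 mm flanges and a 162 mm core give 10 + 162 + 10 = 182 mm.


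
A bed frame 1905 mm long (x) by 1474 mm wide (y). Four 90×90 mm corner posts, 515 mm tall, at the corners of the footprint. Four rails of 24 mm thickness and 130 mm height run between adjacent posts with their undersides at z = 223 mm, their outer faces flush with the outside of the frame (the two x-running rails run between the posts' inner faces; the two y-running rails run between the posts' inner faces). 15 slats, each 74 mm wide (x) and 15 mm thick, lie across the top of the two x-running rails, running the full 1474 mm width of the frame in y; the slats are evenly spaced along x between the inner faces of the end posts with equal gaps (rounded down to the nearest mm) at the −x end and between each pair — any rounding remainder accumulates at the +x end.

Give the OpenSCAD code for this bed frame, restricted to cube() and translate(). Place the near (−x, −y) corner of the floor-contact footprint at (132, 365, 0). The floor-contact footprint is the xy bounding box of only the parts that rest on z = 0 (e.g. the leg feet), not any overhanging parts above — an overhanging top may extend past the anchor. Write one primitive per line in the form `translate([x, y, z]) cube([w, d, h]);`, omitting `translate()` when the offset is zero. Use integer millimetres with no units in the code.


// slat z = rail_z + rail_h = 223 + 130 = 353
// slat gap = ⌊(1725 − 15·74) / 16⌋ = 38
translate([132, 365, 0]) cube([90, 90, 515]);
translate([132, 1749, 0]) cube([90, 90, 515]);
translate([1947, 365, 0]) cube([90, 90, 515]);
translate([1947, 1749, 0]) cube([90, 90, 515]);
translate([222, 365, 223]) cube([1725, 24, 130]);
translate([222, 1815, 223]) cube([1725, 24, 130]);
translate([132, 455, 223]) cube([24, 1294, 130]);
translate([2013, 455, 223]) cube([24, 1294, 130]);
translate([260, 365, 353]) cube([74, 1474, 15]);
translate([372, 365, 353]) cube([74, 1474, 15]);
translate([484, 365, 353]) cube([74, 1474, 15]);
translate([596, 365, 353]) cube([74, 1474, 15]);
translate([708, 365, 353]) cube([74, 1474, 15]);
translate([820, 365, 353]) cube([74, 1474, 15]);
translate([932, 365, 353]) cube([74, 1474, 15]);
translate([1044, 365, 353]) cube([74, 1474, 15]);
translate([1156, 365, 353]) cube([74, 1474, 15]);
translate([1268, 365, 353]) cube([74, 1474, 15]);
translate([1380, 365, 353]) cube([74, 1474, 15]);
translate([1492, 365, 353]) cube([74, 1474, 15]);
translate([1604, 365, 353]) cube([74, 1474, 15]);
translate([1716, 365, 353]) cube([74, 1474, 15]);
translate([1828, 365, 353]) cube([74, 1474, 15]);


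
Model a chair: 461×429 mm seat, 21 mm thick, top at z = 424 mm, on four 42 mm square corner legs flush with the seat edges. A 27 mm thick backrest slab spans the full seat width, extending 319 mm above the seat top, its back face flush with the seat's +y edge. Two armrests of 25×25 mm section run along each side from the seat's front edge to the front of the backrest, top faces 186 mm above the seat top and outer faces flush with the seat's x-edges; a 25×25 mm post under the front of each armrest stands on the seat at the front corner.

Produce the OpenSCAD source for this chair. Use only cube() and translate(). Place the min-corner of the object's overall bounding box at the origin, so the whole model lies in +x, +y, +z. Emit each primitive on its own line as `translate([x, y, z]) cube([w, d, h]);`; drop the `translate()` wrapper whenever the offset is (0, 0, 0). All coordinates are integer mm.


translate([0, 0, 403]) cube([461, 429, 21]);
cube([42, 42, 403]);
translate([419, 0, 0]) cube([42, 42, 403]);
translate([0, 387, 0]) cube([42, 42, 403]);
translate([419, 387, 0]) cube([42, 42, 403]);
translate([0, 402, 424]) cube([461, 27, 319]);
translate([0, 0, 585]) cube([25, 402, 25]);
translate([436, 0, 585]) cube([25, 402, 25]);
translate([0, 0, 424]) cube([25, 25, 161]);
translate([436, 0, 424]) cube([25, 25, 161]);


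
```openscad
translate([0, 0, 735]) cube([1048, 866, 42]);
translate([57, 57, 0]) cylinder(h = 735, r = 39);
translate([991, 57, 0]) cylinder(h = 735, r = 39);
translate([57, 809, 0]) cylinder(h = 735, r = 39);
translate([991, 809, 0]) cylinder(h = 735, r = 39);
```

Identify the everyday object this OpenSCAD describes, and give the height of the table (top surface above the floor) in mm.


A table. The table height is 777 mm.

A 1048×866×42 slab sits at z = 735 on four Ø78 mm round legs — a table. The top surface is at 735 + 42 = 777 mm.


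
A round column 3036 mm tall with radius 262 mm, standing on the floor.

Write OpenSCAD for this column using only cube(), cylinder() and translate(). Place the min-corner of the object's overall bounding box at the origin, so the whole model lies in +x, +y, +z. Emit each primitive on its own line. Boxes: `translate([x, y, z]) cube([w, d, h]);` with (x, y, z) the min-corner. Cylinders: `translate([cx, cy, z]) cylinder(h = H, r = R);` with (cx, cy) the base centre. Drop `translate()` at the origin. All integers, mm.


translate([262, 262, 0]) cylinder(h = 3036, r = 262);


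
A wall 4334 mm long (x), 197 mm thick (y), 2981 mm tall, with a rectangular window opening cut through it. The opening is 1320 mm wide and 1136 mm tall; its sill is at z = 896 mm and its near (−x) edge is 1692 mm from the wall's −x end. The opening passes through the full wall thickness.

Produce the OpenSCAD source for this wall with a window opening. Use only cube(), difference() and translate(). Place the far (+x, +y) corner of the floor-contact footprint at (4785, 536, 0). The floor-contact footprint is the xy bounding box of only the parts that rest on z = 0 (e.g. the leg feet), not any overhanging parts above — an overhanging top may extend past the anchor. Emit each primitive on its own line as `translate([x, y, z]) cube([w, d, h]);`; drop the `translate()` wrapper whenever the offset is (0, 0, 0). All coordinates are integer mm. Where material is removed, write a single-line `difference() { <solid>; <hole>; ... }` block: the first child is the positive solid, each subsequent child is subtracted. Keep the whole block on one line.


difference() { translate([451, 339, 0]) cube([4334, 197, 2981]); translate([2143, 339, 896]) cube([1320, 197, 1136]); }


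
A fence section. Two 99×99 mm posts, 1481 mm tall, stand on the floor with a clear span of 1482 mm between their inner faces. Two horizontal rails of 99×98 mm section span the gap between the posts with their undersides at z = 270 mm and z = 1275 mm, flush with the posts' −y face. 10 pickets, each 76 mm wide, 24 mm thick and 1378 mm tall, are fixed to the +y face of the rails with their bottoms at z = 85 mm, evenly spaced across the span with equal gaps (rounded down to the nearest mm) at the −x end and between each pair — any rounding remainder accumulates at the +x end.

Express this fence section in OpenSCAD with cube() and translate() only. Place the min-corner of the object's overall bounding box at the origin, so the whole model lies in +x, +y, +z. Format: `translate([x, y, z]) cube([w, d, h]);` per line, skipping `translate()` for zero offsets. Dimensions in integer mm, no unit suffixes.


cube([99, 99, 1481]);
translate([1581, 0, 0]) cube([99, 99, 1481]);
translate([99, 0, 270]) cube([1482, 99, 98]);
translate([99, 0, 1275]) cube([1482, 99, 98]);
translate([164, 99, 85]) cube([76, 24, 1378]);
translate([305, 99, 85]) cube([76, 24, 1378]);
translate([446, 99, 85]) cube([76, 24, 1378]);
translate([587, 99, 85]) cube([76, 24, 1378]);
translate([728, 99, 85]) cube([76, 24, 1378]);
translate([869, 99, 85]) cube([76, 24, 1378]);
translate([1010, 99, 85]) cube([76, 24, 1378]);
translate([1151, 99, 85]) cube([76, 24, 1378]);
translate([1292, 99, 85]) cube([76, 24, 1378]);
translate([1433, 99, 85]) cube([76, 24, 1378]);


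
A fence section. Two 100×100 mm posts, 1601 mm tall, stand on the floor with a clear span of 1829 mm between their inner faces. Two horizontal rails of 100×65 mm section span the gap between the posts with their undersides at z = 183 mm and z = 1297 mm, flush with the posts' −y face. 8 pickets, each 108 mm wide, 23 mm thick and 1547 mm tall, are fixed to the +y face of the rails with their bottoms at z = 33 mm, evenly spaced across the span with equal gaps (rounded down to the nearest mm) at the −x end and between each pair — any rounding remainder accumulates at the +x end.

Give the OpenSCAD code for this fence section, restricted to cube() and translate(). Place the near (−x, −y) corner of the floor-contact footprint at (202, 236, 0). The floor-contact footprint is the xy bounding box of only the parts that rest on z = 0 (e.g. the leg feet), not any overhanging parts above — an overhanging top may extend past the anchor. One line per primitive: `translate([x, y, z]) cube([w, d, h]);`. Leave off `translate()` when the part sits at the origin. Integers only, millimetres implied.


translate([202, 236, 0]) cube([100, 100, 1601]);
translate([2131, 236, 0]) cube([100, 100, 1601]);
translate([302, 236, 183]) cube([1829, 100, 65]);
translate([302, 236, 1297]) cube([1829, 100, 65]);
translate([409, 336, 33]) cube([108, 23, 1547]);
translate([624, 336, 33]) cube([108, 23, 1547]);
translate([839, 336, 33]) cube([108, 23, 1547]);
translate([1054, 336, 33]) cube([108, 23, 1547]);
translate([1269, 336, 33]) cube([108, 23, 1547]);
translate([1484, 336, 33]) cube([108, 23, 1547]);
translate([1699, 336, 33]) cube([108, 23, 1547]);
translate([1914, 336, 33]) cube([108, 23, 1547]);


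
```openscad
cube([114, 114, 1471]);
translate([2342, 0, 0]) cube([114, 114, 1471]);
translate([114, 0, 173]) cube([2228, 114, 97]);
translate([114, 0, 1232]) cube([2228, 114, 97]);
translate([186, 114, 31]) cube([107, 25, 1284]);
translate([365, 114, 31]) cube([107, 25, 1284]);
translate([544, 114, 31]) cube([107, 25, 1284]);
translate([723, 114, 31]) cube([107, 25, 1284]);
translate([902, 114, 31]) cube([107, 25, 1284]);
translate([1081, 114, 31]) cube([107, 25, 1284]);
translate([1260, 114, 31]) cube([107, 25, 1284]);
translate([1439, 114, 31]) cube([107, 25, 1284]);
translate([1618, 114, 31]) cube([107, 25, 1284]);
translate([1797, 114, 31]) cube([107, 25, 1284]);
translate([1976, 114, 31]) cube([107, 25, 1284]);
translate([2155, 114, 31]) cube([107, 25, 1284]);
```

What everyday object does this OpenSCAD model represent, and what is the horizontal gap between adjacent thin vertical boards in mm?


A fence section. The picket gap is 72 mm.

Two posts, two rails, 12 pickets — a fence section. Span 2228 mm holds 12 pickets of 107 mm with 13 equal gaps: ⌊(2228 − 12·107) / 13⌋ = 72 mm.


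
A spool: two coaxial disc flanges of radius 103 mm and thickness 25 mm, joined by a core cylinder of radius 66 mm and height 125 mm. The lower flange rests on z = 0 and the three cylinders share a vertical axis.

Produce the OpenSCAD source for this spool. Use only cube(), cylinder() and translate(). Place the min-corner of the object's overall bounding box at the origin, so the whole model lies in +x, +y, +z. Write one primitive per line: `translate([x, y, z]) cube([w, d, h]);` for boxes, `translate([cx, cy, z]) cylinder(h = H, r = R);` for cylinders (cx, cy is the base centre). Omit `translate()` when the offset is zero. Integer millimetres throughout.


translate([103, 103, 0]) cylinder(h = 25, r = 103);
translate([103, 103, 25]) cylinder(h = 125, r = 66);
translate([103, 103, 150]) cylinder(h = 25, r = 103);


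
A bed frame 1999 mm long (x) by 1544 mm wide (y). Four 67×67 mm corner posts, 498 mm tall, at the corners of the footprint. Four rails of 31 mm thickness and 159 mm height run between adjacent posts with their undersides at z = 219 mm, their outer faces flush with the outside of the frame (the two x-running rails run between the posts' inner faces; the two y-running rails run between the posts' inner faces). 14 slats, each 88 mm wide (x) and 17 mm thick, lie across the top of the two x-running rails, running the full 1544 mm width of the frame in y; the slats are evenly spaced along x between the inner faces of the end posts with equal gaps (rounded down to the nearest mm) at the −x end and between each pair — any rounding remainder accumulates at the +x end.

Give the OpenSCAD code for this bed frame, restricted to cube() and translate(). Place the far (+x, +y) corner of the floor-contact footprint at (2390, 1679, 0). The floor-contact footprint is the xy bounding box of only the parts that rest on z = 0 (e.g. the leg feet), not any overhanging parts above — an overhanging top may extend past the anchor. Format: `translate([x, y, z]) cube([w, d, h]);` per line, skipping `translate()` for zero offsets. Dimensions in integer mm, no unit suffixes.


// slat z = rail_z + rail_h = 219 + 159 = 378
// slat gap = ⌊(1865 − 14·88) / 15⌋ = 42
translate([391, 135, 0]) cube([67, 67, 498]);
translate([391, 1612, 0]) cube([67, 67, 498]);
translate([2323, 135, 0]) cube([67, 67, 498]);
translate([2323, 1612, 0]) cube([67, 67, 498]);
translate([458, 135, 219]) cube([1865, 31, 159]);
translate([458, 1648, 219]) cube([1865, 31, 159]);
translate([391, 202, 219]) cube([31, 1410, 159]);
translate([2359, 202, 219]) cube([31, 1410, 159]);
translate([500, 135, 378]) cube([88, 1544, 17]);
translate([630, 135, 378]) cube([88, 1544, 17]);
translate([760, 135, 378]) cube([88, 1544, 17]);
translate([890, 135, 378]) cube([88, 1544, 17]);
translate([1020, 135, 378]) cube([88, 1544, 17]);
translate([1150, 135, 378]) cube([88, 1544, 17]);
translate([1280, 135, 378]) cube([88, 1544, 17]);
translate([1410, 135, 378]) cube([88, 1544, 17]);
translate([1540, 135, 378]) cube([88, 1544, 17]);
translate([1670, 135, 378]) cube([88, 1544, 17]);
translate([1800, 135, 378]) cube([88, 1544, 17]);
translate([1930, 135, 378]) cube([88, 1544, 17]);
translate([2060, 135, 378]) cube([88, 1544, 17]);
translate([2190, 135, 378]) cube([88, 1544, 17]);


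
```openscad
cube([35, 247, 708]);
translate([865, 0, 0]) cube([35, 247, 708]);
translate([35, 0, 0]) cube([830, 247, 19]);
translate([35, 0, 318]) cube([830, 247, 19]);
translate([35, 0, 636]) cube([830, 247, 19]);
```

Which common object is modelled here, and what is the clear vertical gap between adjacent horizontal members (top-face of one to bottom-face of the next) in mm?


A bookshelf. The clear shelf gap is 299 mm.

Two tall side panels with 3 horizontal boards between them — a bookshelf. The first two shelf undersides are at z = 0 and z = 318; with shelf thickness 19, the clear gap is 318 − 0 − 19 = 299 mm.


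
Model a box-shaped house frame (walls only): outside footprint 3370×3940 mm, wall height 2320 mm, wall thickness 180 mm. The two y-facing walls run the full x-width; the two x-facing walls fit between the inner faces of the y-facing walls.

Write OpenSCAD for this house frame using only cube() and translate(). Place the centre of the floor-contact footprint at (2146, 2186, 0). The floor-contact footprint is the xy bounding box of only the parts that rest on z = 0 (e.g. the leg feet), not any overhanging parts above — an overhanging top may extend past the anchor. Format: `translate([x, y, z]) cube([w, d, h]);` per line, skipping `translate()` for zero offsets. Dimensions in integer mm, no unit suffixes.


translate([461, 216, 0]) cube([3370, 180, 2320]);
translate([461, 3976, 0]) cube([3370, 180, 2320]);
translate([461, 396, 0]) cube([180, 3580, 2320]);
translate([3651, 396, 0]) cube([180, 3580, 2320]);


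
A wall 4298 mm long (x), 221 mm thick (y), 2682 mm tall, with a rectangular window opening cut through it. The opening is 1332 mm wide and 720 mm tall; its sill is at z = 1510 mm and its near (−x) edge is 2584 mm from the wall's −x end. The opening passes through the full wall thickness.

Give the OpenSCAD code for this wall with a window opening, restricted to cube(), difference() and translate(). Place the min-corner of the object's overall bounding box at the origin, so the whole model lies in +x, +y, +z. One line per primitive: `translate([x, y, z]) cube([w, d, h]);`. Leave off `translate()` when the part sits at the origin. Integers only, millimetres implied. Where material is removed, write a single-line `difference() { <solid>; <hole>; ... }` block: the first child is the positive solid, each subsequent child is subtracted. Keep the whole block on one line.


difference() { cube([4298, 221, 2682]); translate([2584, 0, 1510]) cube([1332, 221, 720]); }


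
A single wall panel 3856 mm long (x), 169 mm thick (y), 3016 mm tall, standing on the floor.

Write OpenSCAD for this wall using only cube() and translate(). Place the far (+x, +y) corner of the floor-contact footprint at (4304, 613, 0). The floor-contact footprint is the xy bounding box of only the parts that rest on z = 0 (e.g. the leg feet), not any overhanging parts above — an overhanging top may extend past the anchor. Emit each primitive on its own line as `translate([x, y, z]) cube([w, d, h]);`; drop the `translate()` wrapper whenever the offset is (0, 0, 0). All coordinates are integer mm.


translate([448, 444, 0]) cube([3856, 169, 3016]);


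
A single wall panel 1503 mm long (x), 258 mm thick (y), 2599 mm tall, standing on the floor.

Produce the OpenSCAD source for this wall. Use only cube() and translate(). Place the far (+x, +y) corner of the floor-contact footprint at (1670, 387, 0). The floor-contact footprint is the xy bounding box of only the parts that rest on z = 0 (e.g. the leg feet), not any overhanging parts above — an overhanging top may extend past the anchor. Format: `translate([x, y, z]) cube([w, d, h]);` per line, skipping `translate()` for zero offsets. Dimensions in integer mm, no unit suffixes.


translate([167, 129, 0]) cube([1503, 258, 2599]);


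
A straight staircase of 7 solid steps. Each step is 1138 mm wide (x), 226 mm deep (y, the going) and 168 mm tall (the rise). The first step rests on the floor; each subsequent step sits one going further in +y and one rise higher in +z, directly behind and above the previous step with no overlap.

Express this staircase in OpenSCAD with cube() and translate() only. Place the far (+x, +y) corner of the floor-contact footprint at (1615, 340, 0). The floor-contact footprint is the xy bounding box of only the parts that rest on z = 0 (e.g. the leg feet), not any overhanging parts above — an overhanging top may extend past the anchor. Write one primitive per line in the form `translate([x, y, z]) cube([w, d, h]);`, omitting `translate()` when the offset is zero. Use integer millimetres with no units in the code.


translate([477, 114, 0]) cube([1138, 226, 168]);
translate([477, 340, 168]) cube([1138, 226, 168]);
translate([477, 566, 336]) cube([1138, 226, 168]);
translate([477, 792, 504]) cube([1138, 226, 168]);
translate([477, 1018, 672]) cube([1138, 226, 168]);
translate([477, 1244, 840]) cube([1138, 226, 168]);
translate([477, 1470, 1008]) cube([1138, 226, 168]);


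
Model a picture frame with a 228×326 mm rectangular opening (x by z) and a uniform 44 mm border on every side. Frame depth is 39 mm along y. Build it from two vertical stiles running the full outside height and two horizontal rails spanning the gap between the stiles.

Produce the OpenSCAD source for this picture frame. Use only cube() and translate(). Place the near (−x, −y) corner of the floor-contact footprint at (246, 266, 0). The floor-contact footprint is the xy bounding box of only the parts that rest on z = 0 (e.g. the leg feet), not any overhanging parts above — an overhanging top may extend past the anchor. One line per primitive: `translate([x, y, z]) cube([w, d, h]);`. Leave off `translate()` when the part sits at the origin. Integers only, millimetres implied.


translate([246, 266, 0]) cube([44, 39, 414]);
translate([518, 266, 0]) cube([44, 39, 414]);
translate([290, 266, 0]) cube([228, 39, 44]);
translate([290, 266, 370]) cube([228, 39, 44]);


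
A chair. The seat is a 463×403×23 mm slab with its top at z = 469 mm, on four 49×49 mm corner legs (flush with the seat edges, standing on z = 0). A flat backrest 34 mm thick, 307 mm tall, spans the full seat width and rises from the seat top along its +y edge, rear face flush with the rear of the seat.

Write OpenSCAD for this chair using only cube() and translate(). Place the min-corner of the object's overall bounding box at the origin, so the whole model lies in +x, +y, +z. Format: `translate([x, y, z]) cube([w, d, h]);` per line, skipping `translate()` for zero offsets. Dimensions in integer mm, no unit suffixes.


translate([0, 0, 446]) cube([463, 403, 23]);
cube([49, 49, 446]);
translate([414, 0, 0]) cube([49, 49, 446]);
translate([0, 354, 0]) cube([49, 49, 446]);
translate([414, 354, 0]) cube([49, 49, 446]);
translate([0, 369, 469]) cube([463, 34, 307]);


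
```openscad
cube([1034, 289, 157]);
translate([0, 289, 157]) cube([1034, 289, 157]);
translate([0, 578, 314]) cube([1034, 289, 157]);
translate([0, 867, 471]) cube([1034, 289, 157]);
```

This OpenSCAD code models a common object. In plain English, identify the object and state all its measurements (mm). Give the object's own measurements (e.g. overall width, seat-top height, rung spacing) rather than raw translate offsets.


A straight staircase of 4 solid steps. Each step is 1034 mm wide (x), 289 mm deep (y, the going) and 157 mm tall (the rise). The first step rests on the floor; each subsequent step sits one going further in +y and one rise higher in +z, directly behind and above the previous step with no overlap.


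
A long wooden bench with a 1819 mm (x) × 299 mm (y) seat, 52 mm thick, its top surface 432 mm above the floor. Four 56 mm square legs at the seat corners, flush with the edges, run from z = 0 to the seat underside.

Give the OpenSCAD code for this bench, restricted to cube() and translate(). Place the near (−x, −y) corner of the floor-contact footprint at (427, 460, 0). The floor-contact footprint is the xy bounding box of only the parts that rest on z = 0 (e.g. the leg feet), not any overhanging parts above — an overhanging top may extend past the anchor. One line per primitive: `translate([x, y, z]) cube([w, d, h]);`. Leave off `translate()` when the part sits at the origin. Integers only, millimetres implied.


// leg_h = 432 − 52 = 380
translate([427, 460, 380]) cube([1819, 299, 52]);
translate([427, 460, 0]) cube([56, 56, 380]);
translate([427, 703, 0]) cube([56, 56, 380]);
translate([2190, 460, 0]) cube([56, 56, 380]);
translate([2190, 703, 0]) cube([56, 56, 380]);


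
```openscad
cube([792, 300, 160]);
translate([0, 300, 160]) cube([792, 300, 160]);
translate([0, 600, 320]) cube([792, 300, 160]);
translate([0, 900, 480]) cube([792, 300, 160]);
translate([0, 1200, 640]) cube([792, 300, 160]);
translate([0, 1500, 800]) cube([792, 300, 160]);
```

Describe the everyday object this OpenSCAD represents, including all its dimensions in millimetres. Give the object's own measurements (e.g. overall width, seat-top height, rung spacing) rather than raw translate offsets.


A straight staircase of 6 solid steps. Each step is 792 mm wide (x), 300 mm deep (y, the going) and 160 mm tall (the rise). The first step rests on the floor; each subsequent step sits one going further in +y and one rise higher in +z, directly behind and above the previous step with no overlap.


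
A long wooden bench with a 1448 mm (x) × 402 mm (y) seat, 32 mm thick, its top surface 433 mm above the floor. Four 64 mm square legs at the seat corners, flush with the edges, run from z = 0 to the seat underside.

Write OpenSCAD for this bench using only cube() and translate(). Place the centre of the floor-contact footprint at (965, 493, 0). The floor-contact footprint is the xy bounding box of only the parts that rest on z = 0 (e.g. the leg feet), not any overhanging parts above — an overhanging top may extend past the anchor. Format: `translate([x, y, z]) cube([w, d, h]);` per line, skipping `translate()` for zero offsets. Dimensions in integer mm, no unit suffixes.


translate([241, 292, 401]) cube([1448, 402, 32]);
translate([241, 292, 0]) cube([64, 64, 401]);
translate([241, 630, 0]) cube([64, 64, 401]);
translate([1625, 292, 0]) cube([64, 64, 401]);
translate([1625, 630, 0]) cube([64, 64, 401]);


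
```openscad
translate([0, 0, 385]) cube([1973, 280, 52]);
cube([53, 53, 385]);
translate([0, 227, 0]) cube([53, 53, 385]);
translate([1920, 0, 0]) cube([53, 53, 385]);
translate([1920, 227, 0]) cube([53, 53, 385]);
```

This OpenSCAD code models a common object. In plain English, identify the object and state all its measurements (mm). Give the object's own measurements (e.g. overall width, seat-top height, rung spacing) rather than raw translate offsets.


A bench: a 1973×280 mm seat slab, 52 mm thick, top at z = 437 mm, on four 53×53 mm square legs flush with the seat corners and standing on z = 0.


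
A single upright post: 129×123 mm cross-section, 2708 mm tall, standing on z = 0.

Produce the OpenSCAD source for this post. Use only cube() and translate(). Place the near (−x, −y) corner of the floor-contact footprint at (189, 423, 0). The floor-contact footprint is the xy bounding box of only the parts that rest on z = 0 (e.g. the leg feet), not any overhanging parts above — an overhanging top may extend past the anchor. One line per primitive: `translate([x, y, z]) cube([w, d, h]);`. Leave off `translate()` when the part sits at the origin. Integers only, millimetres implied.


translate([189, 423, 0]) cube([129, 123, 2708]);


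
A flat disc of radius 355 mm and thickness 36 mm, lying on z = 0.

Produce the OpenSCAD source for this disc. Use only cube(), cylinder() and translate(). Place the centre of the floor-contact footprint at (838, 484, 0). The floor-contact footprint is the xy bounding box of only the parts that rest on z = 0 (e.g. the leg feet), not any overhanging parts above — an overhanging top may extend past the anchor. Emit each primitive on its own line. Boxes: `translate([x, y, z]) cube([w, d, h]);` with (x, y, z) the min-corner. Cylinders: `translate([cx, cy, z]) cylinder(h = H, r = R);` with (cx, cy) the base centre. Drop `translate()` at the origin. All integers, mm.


translate([838, 484, 0]) cylinder(h = 36, r = 355);


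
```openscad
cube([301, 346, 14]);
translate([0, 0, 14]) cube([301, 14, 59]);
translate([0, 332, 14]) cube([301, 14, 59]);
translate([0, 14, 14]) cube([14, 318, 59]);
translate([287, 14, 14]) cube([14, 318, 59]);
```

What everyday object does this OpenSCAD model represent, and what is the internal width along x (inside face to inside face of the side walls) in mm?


An open box. The internal width is 273 mm.

A 301×346 base slab with four walls standing on it — an open box. The base is 301 mm wide and the walls are 14 mm thick, so the internal width is 301 − 2 × 14 = 273 mm.


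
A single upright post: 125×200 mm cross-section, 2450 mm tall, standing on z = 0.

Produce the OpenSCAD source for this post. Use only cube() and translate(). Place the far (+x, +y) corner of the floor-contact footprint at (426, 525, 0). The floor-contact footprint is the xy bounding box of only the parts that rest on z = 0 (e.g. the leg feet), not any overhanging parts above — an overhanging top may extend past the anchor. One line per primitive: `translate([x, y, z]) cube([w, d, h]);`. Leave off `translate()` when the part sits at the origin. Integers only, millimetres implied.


translate([301, 325, 0]) cube([125, 200, 2450]);


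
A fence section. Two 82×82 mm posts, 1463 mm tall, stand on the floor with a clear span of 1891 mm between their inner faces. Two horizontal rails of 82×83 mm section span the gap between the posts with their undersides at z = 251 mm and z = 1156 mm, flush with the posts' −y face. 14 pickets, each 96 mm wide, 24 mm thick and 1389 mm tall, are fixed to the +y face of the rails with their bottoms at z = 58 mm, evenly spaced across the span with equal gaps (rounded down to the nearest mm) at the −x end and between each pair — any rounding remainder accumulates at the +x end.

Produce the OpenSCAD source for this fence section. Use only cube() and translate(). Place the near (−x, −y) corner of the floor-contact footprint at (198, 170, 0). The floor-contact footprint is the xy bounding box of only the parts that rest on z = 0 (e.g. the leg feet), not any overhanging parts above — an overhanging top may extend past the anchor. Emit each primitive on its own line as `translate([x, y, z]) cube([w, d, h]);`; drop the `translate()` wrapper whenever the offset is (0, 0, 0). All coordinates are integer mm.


translate([198, 170, 0]) cube([82, 82, 1463]);
translate([2171, 170, 0]) cube([82, 82, 1463]);
translate([280, 170, 251]) cube([1891, 82, 83]);
translate([280, 170, 1156]) cube([1891, 82, 83]);
translate([316, 252, 58]) cube([96, 24, 1389]);
translate([448, 252, 58]) cube([96, 24, 1389]);
translate([580, 252, 58]) cube([96, 24, 1389]);
translate([712, 252, 58]) cube([96, 24, 1389]);
translate([844, 252, 58]) cube([96, 24, 1389]);
translate([976, 252, 58]) cube([96, 24, 1389]);
translate([1108, 252, 58]) cube([96, 24, 1389]);
translate([1240, 252, 58]) cube([96, 24, 1389]);
translate([1372, 252, 58]) cube([96, 24, 1389]);
translate([1504, 252, 58]) cube([96, 24, 1389]);
translate([1636, 252, 58]) cube([96, 24, 1389]);
translate([1768, 252, 58]) cube([96, 24, 1389]);
translate([1900, 252, 58]) cube([96, 24, 1389]);
translate([2032, 252, 58]) cube([96, 24, 1389]);
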